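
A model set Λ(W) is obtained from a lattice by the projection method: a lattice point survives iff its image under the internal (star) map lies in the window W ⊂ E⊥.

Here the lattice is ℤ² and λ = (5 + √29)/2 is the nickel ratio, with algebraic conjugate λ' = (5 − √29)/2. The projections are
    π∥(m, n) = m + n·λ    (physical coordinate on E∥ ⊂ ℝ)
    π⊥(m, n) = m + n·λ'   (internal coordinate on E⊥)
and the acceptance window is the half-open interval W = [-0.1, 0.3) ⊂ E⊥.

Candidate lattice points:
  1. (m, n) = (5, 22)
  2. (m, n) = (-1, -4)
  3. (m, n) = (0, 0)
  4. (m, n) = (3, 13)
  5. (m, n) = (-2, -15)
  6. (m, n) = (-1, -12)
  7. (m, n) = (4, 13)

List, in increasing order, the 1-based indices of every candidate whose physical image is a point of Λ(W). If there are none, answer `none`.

Numerically λ ≈ 5.19258 and λ' = −1/λ ≈ -0.19258.
candidate 1: (m,n)=(5,22) → π∥ = 5+22·λ ≈ 119.23681, π⊥ = 5+22·λ' ≈ 0.76319 ∉ [-0.1, 0.3) ⇒ out
candidate 2: (m,n)=(-1,-4) → π∥ = -1-4·λ ≈ -21.77033, π⊥ = -1-4·λ' ≈ -0.22967 ∉ [-0.1, 0.3) ⇒ out
candidate 3: (m,n)=(0,0) → π∥ = 0+0·λ ≈ 0.00000, π⊥ = 0+0·λ' ≈ 0.00000 ∈ [-0.1, 0.3) ⇒ IN Λ
candidate 4: (m,n)=(3,13) → π∥ = 3+13·λ ≈ 70.50357, π⊥ = 3+13·λ' ≈ 0.49643 ∉ [-0.1, 0.3) ⇒ out
candidate 5: (m,n)=(-2,-15) → π∥ = -2-15·λ ≈ -79.88874, π⊥ = -2-15·λ' ≈ 0.88874 ∉ [-0.1, 0.3) ⇒ out
candidate 6: (m,n)=(-1,-12) → π∥ = -1-12·λ ≈ -63.31099, π⊥ = -1-12·λ' ≈ 1.31099 ∉ [-0.1, 0.3) ⇒ out
candidate 7: (m,n)=(4,13) → π∥ = 4+13·λ ≈ 71.50357, π⊥ = 4+13·λ' ≈ 1.49643 ∉ [-0.1, 0.3) ⇒ out

3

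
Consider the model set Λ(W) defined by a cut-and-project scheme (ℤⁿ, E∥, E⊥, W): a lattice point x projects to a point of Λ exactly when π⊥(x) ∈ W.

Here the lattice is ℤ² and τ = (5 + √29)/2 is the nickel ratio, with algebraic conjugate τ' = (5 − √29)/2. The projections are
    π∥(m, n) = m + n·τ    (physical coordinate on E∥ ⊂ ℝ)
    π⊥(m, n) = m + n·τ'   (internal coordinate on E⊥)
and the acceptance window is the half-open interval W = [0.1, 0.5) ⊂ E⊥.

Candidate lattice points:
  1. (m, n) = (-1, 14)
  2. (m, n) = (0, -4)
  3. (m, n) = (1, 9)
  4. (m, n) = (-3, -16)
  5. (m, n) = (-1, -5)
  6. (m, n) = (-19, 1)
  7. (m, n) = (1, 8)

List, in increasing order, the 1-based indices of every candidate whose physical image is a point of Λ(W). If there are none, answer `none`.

Compute τ' = (5−√29)/2 = -0.1926, so π⊥(m,n) = m -0.1926·n.
[1] lift (-1,14): star map gives -3.6962; window check 0.1 ≤ -3.6962 < 0.5 is false → out
[2] lift (0,-4): star map gives 0.7703; window check 0.1 ≤ 0.7703 < 0.5 is false → out
[3] lift (1,9): star map gives -0.7332; window check 0.1 ≤ -0.7332 < 0.5 is false → out
[4] lift (-3,-16): star map gives 0.0813; window check 0.1 ≤ 0.0813 < 0.5 is false → out
[5] lift (-1,-5): star map gives -0.0371; window check 0.1 ≤ -0.0371 < 0.5 is false → out
[6] lift (-19,1): star map gives -19.1926; window check 0.1 ≤ -19.1926 < 0.5 is false → out
[7] lift (1,8): star map gives -0.5407; window check 0.1 ≤ -0.5407 < 0.5 is false → out

none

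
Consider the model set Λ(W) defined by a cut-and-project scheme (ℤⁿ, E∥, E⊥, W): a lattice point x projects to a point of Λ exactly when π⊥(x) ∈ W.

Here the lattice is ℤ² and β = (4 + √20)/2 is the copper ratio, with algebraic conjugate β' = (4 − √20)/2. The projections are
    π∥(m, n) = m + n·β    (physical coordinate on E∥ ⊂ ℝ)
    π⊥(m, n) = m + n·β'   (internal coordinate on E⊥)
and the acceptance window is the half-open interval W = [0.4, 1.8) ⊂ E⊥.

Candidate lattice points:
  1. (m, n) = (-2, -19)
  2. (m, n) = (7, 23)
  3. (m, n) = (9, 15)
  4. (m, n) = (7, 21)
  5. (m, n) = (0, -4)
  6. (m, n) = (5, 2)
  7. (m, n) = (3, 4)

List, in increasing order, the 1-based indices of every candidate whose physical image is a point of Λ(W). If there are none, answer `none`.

2, 5

Compute β' = (4−√20)/2 = -0.23607, so π⊥(m,n) = m -0.23607·n.
[1] lift (-2,-19): star map gives 2.48529; window check 0.4 ≤ 2.48529 < 1.8 is false → out
[2] lift (7,23): star map gives 1.57044; window check 0.4 ≤ 1.57044 < 1.8 is true → IN Λ
[3] lift (9,15): star map gives 5.45898; window check 0.4 ≤ 5.45898 < 1.8 is false → out
[4] lift (7,21): star map gives 2.04257; window check 0.4 ≤ 2.04257 < 1.8 is false → out
[5] lift (0,-4): star map gives 0.94427; window check 0.4 ≤ 0.94427 < 1.8 is true → IN Λ
[6] lift (5,2): star map gives 4.52786; window check 0.4 ≤ 4.52786 < 1.8 is false → out
[7] lift (3,4): star map gives 2.05573; window check 0.4 ≤ 2.05573 < 1.8 is false → out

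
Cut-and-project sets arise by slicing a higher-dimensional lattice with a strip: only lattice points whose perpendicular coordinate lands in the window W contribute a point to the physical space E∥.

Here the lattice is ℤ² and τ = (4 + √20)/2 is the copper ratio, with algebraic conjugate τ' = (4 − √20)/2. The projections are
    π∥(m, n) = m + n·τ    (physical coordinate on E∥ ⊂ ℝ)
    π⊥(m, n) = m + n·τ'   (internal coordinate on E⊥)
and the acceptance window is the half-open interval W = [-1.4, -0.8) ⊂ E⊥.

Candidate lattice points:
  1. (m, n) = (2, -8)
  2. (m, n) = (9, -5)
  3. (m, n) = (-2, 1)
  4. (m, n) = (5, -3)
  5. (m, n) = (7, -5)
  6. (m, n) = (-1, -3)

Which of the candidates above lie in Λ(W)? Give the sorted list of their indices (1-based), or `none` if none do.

none

Compute τ' = (4−√20)/2 = -0.2361, so π⊥(m,n) = m -0.2361·n.
[1] lift (2,-8): star map gives 3.8885; window check -1.4 ≤ 3.8885 < -0.8 is false → out
[2] lift (9,-5): star map gives 10.1803; window check -1.4 ≤ 10.1803 < -0.8 is false → out
[3] lift (-2,1): star map gives -2.2361; window check -1.4 ≤ -2.2361 < -0.8 is false → out
[4] lift (5,-3): star map gives 5.7082; window check -1.4 ≤ 5.7082 < -0.8 is false → out
[5] lift (7,-5): star map gives 8.1803; window check -1.4 ≤ 8.1803 < -0.8 is false → out
[6] lift (-1,-3): star map gives -0.2918; window check -1.4 ≤ -0.2918 < -0.8 is false → out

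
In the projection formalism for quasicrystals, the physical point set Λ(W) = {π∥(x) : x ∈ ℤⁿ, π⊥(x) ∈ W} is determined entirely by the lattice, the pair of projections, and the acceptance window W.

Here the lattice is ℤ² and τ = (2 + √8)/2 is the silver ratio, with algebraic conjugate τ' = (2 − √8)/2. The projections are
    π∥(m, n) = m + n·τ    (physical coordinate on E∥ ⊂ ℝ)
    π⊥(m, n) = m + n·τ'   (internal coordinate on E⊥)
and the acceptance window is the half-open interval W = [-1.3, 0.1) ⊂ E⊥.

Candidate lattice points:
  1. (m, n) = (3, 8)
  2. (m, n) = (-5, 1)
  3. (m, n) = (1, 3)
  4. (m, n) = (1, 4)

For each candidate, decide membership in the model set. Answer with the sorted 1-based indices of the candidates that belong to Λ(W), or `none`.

Compute τ' = (2−√8)/2 = -0.41421, so π⊥(m,n) = m -0.41421·n.
candidate 1: (m,n)=(3,8) → π∥ = 3+8·τ ≈ 22.31371, π⊥ = 3+8·τ' ≈ -0.31371 ∈ [-1.3, 0.1) ⇒ IN Λ
candidate 2: (m,n)=(-5,1) → π∥ = -5+1·τ ≈ -2.58579, π⊥ = -5+1·τ' ≈ -5.41421 ∉ [-1.3, 0.1) ⇒ out
candidate 3: (m,n)=(1,3) → π∥ = 1+3·τ ≈ 8.24264, π⊥ = 1+3·τ' ≈ -0.24264 ∈ [-1.3, 0.1) ⇒ IN Λ
candidate 4: (m,n)=(1,4) → π∥ = 1+4·τ ≈ 10.65685, π⊥ = 1+4·τ' ≈ -0.65685 ∈ [-1.3, 0.1) ⇒ IN Λ

1, 3, 4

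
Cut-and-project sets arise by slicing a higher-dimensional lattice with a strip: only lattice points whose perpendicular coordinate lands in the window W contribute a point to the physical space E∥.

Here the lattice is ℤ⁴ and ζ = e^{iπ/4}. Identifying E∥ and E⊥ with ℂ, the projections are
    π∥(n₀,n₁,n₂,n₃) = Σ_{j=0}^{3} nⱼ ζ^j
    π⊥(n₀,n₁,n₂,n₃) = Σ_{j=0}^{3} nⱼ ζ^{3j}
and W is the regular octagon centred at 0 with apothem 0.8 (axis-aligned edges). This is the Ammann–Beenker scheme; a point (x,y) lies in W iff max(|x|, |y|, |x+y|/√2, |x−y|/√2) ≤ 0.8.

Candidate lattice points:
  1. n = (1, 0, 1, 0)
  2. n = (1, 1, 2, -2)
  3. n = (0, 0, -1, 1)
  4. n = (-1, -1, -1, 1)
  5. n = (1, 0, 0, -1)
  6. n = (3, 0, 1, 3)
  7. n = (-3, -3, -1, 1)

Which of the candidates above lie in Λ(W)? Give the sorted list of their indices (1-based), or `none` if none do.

5, 7

Internal map: ζ^{3j} for j=0..3 gives (1,0), (−√2/2,√2/2), (0,−1), (√2/2,√2/2).
#1 (1, 0, 1, 0): internal (1.000000, -1.000000); octagon support 1.414214 vs apothem 0.8 → ∉ W
#2 (1, 1, 2, -2): internal (-1.121320, -2.707107); octagon support 2.707107 vs apothem 0.8 → ∉ W
#3 (0, 0, -1, 1): internal (0.707107, 1.707107); octagon support 1.707107 vs apothem 0.8 → ∉ W
#4 (-1, -1, -1, 1): internal (0.414214, 1.000000); octagon support 1.000000 vs apothem 0.8 → ∉ W
#5 (1, 0, 0, -1): internal (0.292893, -0.707107); octagon support 0.707107 vs apothem 0.8 → ∈ W
#6 (3, 0, 1, 3): internal (5.121320, 1.121320); octagon support 5.121320 vs apothem 0.8 → ∉ W
#7 (-3, -3, -1, 1): internal (-0.171573, -0.414214); octagon support 0.414214 vs apothem 0.8 → ∈ W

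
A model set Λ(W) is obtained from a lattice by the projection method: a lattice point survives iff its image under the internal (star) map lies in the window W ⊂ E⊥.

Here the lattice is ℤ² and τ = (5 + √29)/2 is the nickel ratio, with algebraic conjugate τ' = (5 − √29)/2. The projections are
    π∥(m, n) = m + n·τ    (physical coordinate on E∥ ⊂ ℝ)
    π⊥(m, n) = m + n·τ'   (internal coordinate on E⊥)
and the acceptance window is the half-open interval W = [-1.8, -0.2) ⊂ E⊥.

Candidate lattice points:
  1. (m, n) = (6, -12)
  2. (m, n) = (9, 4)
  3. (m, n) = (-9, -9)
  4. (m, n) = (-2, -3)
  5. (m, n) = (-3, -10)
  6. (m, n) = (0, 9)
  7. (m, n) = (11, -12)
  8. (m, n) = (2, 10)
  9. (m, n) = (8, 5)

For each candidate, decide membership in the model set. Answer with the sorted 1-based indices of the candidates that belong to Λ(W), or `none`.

Compute τ' = (5−√29)/2 = -0.192582, so π⊥(m,n) = m -0.192582·n.
candidate 1: (m,n)=(6,-12) → π∥ = 6-12·τ ≈ -56.310989, π⊥ = 6-12·τ' ≈ 8.310989 ∉ [-1.8, -0.2) ⇒ out
candidate 2: (m,n)=(9,4) → π∥ = 9+4·τ ≈ 29.770330, π⊥ = 9+4·τ' ≈ 8.229670 ∉ [-1.8, -0.2) ⇒ out
candidate 3: (m,n)=(-9,-9) → π∥ = -9-9·τ ≈ -55.733242, π⊥ = -9-9·τ' ≈ -7.266758 ∉ [-1.8, -0.2) ⇒ out
candidate 4: (m,n)=(-2,-3) → π∥ = -2-3·τ ≈ -17.577747, π⊥ = -2-3·τ' ≈ -1.422253 ∈ [-1.8, -0.2) ⇒ IN Λ
candidate 5: (m,n)=(-3,-10) → π∥ = -3-10·τ ≈ -54.925824, π⊥ = -3-10·τ' ≈ -1.074176 ∈ [-1.8, -0.2) ⇒ IN Λ
candidate 6: (m,n)=(0,9) → π∥ = 0+9·τ ≈ 46.733242, π⊥ = 0+9·τ' ≈ -1.733242 ∈ [-1.8, -0.2) ⇒ IN Λ
candidate 7: (m,n)=(11,-12) → π∥ = 11-12·τ ≈ -51.310989, π⊥ = 11-12·τ' ≈ 13.310989 ∉ [-1.8, -0.2) ⇒ out
candidate 8: (m,n)=(2,10) → π∥ = 2+10·τ ≈ 53.925824, π⊥ = 2+10·τ' ≈ 0.074176 ∉ [-1.8, -0.2) ⇒ out
candidate 9: (m,n)=(8,5) → π∥ = 8+5·τ ≈ 33.962912, π⊥ = 8+5·τ' ≈ 7.037088 ∉ [-1.8, -0.2) ⇒ out

4, 5, 6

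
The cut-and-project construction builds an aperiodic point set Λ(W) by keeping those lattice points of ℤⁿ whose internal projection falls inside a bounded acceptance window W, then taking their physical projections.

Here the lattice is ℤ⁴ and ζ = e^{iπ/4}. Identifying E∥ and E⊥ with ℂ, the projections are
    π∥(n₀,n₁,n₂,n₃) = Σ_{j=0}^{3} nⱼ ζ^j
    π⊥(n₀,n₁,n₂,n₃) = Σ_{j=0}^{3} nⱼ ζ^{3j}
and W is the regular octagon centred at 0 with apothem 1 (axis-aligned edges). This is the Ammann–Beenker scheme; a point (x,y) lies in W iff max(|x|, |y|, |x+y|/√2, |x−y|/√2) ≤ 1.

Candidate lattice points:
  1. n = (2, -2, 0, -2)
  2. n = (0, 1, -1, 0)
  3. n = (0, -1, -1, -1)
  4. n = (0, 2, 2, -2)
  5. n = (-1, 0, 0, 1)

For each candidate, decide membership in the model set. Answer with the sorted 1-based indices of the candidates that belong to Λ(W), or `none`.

Internal map: ζ^{3j} for j=0..3 gives (1,0), (−√2/2,√2/2), (0,−1), (√2/2,√2/2).
candidate 1: n = (2, -2, 0, -2) → π⊥ ≈ (+2.00000, -2.82843); max(|x|,|y|,|x±y|/√2) = 3.41421 > 1 ⇒ ∉ W
candidate 2: n = (0, 1, -1, 0) → π⊥ ≈ (-0.70711, +1.70711); max(|x|,|y|,|x±y|/√2) = 1.70711 > 1 ⇒ ∉ W
candidate 3: n = (0, -1, -1, -1) → π⊥ ≈ (+0.00000, -0.41421); max(|x|,|y|,|x±y|/√2) = 0.41421 ≤ 1 ⇒ ∈ W
candidate 4: n = (0, 2, 2, -2) → π⊥ ≈ (-2.82843, -2.00000); max(|x|,|y|,|x±y|/√2) = 3.41421 > 1 ⇒ ∉ W
candidate 5: n = (-1, 0, 0, 1) → π⊥ ≈ (-0.29289, +0.70711); max(|x|,|y|,|x±y|/√2) = 0.70711 ≤ 1 ⇒ ∈ W

3, 5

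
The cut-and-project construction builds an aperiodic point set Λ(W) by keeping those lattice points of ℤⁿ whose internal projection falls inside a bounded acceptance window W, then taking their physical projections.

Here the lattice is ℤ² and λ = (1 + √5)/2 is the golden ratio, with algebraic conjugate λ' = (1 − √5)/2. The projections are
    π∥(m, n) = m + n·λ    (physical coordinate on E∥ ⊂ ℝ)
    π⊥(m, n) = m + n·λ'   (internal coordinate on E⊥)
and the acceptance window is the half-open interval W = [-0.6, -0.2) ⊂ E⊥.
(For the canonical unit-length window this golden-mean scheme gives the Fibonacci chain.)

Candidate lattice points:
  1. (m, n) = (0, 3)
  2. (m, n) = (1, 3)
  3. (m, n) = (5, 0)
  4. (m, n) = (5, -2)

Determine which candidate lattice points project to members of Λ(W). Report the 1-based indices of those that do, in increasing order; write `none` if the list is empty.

Numerically λ ≈ 1.6180 and λ' = −1/λ ≈ -0.6180.
[1] lift (0,3): star map gives -1.8541; window check -0.6 ≤ -1.8541 < -0.2 is false → out
[2] lift (1,3): star map gives -0.8541; window check -0.6 ≤ -0.8541 < -0.2 is false → out
[3] lift (5,0): star map gives 5.0000; window check -0.6 ≤ 5.0000 < -0.2 is false → out
[4] lift (5,-2): star map gives 6.2361; window check -0.6 ≤ 6.2361 < -0.2 is false → out

none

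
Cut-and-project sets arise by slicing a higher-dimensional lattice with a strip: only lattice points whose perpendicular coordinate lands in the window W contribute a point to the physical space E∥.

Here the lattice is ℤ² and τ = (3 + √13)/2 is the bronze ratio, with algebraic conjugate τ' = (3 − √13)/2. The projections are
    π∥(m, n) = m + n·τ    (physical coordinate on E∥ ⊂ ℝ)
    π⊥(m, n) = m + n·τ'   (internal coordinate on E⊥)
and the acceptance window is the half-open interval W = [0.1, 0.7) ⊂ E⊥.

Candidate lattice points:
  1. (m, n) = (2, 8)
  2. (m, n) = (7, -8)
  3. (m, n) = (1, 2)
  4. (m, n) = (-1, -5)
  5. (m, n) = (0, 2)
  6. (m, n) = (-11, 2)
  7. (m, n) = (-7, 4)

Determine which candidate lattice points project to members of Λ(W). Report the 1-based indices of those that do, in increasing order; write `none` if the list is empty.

3, 4

τ' = (3−√13)/2 ≈ -0.30278.
[1] lift (2,8): star map gives -0.42221; window check 0.1 ≤ -0.42221 < 0.7 is false → out
[2] lift (7,-8): star map gives 9.42221; window check 0.1 ≤ 9.42221 < 0.7 is false → out
[3] lift (1,2): star map gives 0.39445; window check 0.1 ≤ 0.39445 < 0.7 is true → IN Λ
[4] lift (-1,-5): star map gives 0.51388; window check 0.1 ≤ 0.51388 < 0.7 is true → IN Λ
[5] lift (0,2): star map gives -0.60555; window check 0.1 ≤ -0.60555 < 0.7 is false → out
[6] lift (-11,2): star map gives -11.60555; window check 0.1 ≤ -11.60555 < 0.7 is false → out
[7] lift (-7,4): star map gives -8.21110; window check 0.1 ≤ -8.21110 < 0.7 is false → out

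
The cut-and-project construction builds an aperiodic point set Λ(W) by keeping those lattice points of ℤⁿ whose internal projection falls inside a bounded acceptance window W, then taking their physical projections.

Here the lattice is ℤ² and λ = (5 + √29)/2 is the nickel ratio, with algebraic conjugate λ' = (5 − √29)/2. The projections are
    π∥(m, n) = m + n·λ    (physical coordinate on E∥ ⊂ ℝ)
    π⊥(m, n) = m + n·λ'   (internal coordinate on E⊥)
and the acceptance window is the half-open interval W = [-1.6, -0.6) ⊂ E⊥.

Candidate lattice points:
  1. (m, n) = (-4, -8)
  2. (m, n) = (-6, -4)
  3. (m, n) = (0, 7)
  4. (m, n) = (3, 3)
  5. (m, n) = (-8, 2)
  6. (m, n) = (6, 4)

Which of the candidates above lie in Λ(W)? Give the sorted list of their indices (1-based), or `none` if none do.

3

Numerically λ ≈ 5.19258 and λ' = −1/λ ≈ -0.19258.
candidate 1: (m,n)=(-4,-8) → π∥ = -4-8·λ ≈ -45.54066, π⊥ = -4-8·λ' ≈ -2.45934 ∉ [-1.6, -0.6) ⇒ out
candidate 2: (m,n)=(-6,-4) → π∥ = -6-4·λ ≈ -26.77033, π⊥ = -6-4·λ' ≈ -5.22967 ∉ [-1.6, -0.6) ⇒ out
candidate 3: (m,n)=(0,7) → π∥ = 0+7·λ ≈ 36.34808, π⊥ = 0+7·λ' ≈ -1.34808 ∈ [-1.6, -0.6) ⇒ IN Λ
candidate 4: (m,n)=(3,3) → π∥ = 3+3·λ ≈ 18.57775, π⊥ = 3+3·λ' ≈ 2.42225 ∉ [-1.6, -0.6) ⇒ out
candidate 5: (m,n)=(-8,2) → π∥ = -8+2·λ ≈ 2.38516, π⊥ = -8+2·λ' ≈ -8.38516 ∉ [-1.6, -0.6) ⇒ out
candidate 6: (m,n)=(6,4) → π∥ = 6+4·λ ≈ 26.77033, π⊥ = 6+4·λ' ≈ 5.22967 ∉ [-1.6, -0.6) ⇒ out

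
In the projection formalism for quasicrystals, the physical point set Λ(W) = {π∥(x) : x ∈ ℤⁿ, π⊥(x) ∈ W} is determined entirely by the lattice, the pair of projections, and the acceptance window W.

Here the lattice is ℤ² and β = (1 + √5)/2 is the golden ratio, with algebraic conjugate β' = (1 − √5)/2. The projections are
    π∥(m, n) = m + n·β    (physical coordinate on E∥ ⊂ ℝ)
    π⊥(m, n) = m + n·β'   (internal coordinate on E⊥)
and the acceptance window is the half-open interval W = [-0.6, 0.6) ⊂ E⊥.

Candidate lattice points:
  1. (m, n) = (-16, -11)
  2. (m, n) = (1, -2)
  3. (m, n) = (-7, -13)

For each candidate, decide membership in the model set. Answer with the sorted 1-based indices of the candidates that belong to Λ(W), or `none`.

β' = (1−√5)/2 ≈ -0.61803.
#1 (-16,-11): internal coord -16 + (-11)·β' = -9.20163; -9.20163 ∉ [-0.6, 0.6) → out
#2 (1,-2): internal coord 1 + (-2)·β' = +2.23607; +2.23607 ∉ [-0.6, 0.6) → out
#3 (-7,-13): internal coord -7 + (-13)·β' = +1.03444; +1.03444 ∉ [-0.6, 0.6) → out

none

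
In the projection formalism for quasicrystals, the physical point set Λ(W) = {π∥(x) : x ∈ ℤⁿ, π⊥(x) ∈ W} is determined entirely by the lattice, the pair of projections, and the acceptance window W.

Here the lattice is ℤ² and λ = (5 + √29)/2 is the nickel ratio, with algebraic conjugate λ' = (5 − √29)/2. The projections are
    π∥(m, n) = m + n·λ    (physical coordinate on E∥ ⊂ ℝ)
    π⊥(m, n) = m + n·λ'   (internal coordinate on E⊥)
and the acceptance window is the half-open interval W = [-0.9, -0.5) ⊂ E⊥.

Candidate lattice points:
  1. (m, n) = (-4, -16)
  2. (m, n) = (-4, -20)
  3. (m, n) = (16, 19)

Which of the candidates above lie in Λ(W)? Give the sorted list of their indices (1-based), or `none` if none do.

none

Numerically λ ≈ 5.1926 and λ' = −1/λ ≈ -0.1926.
[1] lift (-4,-16): star map gives -0.9187; window check -0.9 ≤ -0.9187 < -0.5 is false → out
[2] lift (-4,-20): star map gives -0.1484; window check -0.9 ≤ -0.1484 < -0.5 is false → out
[3] lift (16,19): star map gives 12.3409; window check -0.9 ≤ 12.3409 < -0.5 is false → out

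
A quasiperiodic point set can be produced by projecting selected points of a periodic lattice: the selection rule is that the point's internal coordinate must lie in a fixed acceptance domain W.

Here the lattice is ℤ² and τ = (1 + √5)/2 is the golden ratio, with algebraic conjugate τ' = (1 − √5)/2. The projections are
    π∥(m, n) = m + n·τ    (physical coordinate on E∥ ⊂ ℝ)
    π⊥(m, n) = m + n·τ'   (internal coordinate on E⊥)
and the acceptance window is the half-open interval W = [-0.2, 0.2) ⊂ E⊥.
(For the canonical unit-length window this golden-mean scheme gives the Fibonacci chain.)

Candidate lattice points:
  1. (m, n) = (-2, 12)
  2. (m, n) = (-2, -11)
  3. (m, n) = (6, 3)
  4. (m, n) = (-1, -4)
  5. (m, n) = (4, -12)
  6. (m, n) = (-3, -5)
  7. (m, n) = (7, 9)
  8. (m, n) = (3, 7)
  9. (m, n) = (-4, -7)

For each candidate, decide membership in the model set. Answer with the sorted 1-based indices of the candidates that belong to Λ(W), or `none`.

τ' = (1−√5)/2 ≈ -0.6180.
#1 (-2,12): internal coord -2 + (12)·τ' = -9.4164; -9.4164 ∉ [-0.2, 0.2) → out
#2 (-2,-11): internal coord -2 + (-11)·τ' = +4.7984; +4.7984 ∉ [-0.2, 0.2) → out
#3 (6,3): internal coord 6 + (3)·τ' = +4.1459; +4.1459 ∉ [-0.2, 0.2) → out
#4 (-1,-4): internal coord -1 + (-4)·τ' = +1.4721; +1.4721 ∉ [-0.2, 0.2) → out
#5 (4,-12): internal coord 4 + (-12)·τ' = +11.4164; +11.4164 ∉ [-0.2, 0.2) → out
#6 (-3,-5): internal coord -3 + (-5)·τ' = +0.0902; +0.0902 ∈ [-0.2, 0.2) → IN Λ
#7 (7,9): internal coord 7 + (9)·τ' = +1.4377; +1.4377 ∉ [-0.2, 0.2) → out
#8 (3,7): internal coord 3 + (7)·τ' = -1.3262; -1.3262 ∉ [-0.2, 0.2) → out
#9 (-4,-7): internal coord -4 + (-7)·τ' = +0.3262; +0.3262 ∉ [-0.2, 0.2) → out

6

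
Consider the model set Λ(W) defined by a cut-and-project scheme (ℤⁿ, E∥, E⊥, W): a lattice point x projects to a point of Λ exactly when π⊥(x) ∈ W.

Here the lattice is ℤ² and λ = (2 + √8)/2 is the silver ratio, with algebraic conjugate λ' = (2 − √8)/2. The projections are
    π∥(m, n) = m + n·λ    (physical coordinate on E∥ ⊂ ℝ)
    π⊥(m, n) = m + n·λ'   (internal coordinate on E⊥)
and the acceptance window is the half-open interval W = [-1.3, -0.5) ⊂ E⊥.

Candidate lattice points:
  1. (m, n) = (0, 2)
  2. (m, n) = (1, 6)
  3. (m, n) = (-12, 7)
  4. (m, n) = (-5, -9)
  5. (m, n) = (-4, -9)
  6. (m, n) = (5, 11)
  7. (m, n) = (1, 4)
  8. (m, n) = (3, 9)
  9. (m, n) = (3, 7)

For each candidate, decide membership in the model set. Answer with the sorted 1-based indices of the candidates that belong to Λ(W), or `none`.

Numerically λ ≈ 2.414214 and λ' = −1/λ ≈ -0.414214.
#1 (0,2): internal coord 0 + (2)·λ' = -0.828427; -0.828427 ∈ [-1.3, -0.5) → IN Λ
#2 (1,6): internal coord 1 + (6)·λ' = -1.485281; -1.485281 ∉ [-1.3, -0.5) → out
#3 (-12,7): internal coord -12 + (7)·λ' = -14.899495; -14.899495 ∉ [-1.3, -0.5) → out
#4 (-5,-9): internal coord -5 + (-9)·λ' = -1.272078; -1.272078 ∈ [-1.3, -0.5) → IN Λ
#5 (-4,-9): internal coord -4 + (-9)·λ' = -0.272078; -0.272078 ∉ [-1.3, -0.5) → out
#6 (5,11): internal coord 5 + (11)·λ' = +0.443651; +0.443651 ∉ [-1.3, -0.5) → out
#7 (1,4): internal coord 1 + (4)·λ' = -0.656854; -0.656854 ∈ [-1.3, -0.5) → IN Λ
#8 (3,9): internal coord 3 + (9)·λ' = -0.727922; -0.727922 ∈ [-1.3, -0.5) → IN Λ
#9 (3,7): internal coord 3 + (7)·λ' = +0.100505; +0.100505 ∉ [-1.3, -0.5) → out

1, 4, 7, 8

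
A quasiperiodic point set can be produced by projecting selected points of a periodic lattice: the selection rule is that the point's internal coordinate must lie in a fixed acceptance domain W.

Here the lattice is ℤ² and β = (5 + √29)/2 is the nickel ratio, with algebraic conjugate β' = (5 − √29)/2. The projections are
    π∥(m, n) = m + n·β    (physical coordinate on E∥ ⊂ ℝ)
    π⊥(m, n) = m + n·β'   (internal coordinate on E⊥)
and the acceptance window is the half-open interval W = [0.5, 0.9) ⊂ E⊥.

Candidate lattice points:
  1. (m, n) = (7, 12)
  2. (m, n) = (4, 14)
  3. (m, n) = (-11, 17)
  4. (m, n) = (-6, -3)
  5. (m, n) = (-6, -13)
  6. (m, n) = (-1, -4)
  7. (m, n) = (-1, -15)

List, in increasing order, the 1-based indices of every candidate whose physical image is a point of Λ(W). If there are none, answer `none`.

Numerically β ≈ 5.19258 and β' = −1/β ≈ -0.19258.
[1] lift (7,12): star map gives 4.68901; window check 0.5 ≤ 4.68901 < 0.9 is false → out
[2] lift (4,14): star map gives 1.30385; window check 0.5 ≤ 1.30385 < 0.9 is false → out
[3] lift (-11,17): star map gives -14.27390; window check 0.5 ≤ -14.27390 < 0.9 is false → out
[4] lift (-6,-3): star map gives -5.42225; window check 0.5 ≤ -5.42225 < 0.9 is false → out
[5] lift (-6,-13): star map gives -3.49643; window check 0.5 ≤ -3.49643 < 0.9 is false → out
[6] lift (-1,-4): star map gives -0.22967; window check 0.5 ≤ -0.22967 < 0.9 is false → out
[7] lift (-1,-15): star map gives 1.88874; window check 0.5 ≤ 1.88874 < 0.9 is false → out

none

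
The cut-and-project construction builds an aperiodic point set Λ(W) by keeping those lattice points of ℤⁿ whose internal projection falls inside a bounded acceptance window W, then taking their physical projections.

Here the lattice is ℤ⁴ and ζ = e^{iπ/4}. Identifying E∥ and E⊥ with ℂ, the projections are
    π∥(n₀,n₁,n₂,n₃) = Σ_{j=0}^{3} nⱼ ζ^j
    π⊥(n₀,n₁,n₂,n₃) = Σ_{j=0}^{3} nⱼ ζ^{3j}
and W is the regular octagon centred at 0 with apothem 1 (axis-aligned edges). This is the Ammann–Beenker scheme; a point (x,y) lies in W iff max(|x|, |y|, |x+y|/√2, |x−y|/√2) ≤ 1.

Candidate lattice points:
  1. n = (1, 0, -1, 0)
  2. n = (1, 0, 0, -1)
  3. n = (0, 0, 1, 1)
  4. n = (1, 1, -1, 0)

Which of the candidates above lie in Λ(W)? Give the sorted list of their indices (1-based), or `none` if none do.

With ζ = e^{iπ/4} the internal vectors are ζ^0,ζ^3,ζ^6,ζ^9.
#1 (1, 0, -1, 0): internal (1.00000, 1.00000); octagon support 1.41421 vs apothem 1 → ∉ W
#2 (1, 0, 0, -1): internal (0.29289, -0.70711); octagon support 0.70711 vs apothem 1 → ∈ W
#3 (0, 0, 1, 1): internal (0.70711, -0.29289); octagon support 0.70711 vs apothem 1 → ∈ W
#4 (1, 1, -1, 0): internal (0.29289, 1.70711); octagon support 1.70711 vs apothem 1 → ∉ W

2, 3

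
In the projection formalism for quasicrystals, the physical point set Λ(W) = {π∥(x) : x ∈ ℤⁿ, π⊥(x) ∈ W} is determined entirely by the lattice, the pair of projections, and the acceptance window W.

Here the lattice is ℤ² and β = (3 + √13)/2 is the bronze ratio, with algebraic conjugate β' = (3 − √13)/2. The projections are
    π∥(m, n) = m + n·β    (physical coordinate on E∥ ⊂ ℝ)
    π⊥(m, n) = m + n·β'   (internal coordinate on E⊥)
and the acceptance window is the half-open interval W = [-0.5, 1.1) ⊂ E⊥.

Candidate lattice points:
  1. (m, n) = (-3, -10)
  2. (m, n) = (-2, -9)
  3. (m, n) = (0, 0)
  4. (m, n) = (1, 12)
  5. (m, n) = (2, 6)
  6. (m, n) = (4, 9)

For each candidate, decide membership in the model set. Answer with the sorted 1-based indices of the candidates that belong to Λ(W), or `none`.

Compute β' = (3−√13)/2 = -0.3028, so π⊥(m,n) = m -0.3028·n.
[1] lift (-3,-10): star map gives 0.0278; window check -0.5 ≤ 0.0278 < 1.1 is true → IN Λ
[2] lift (-2,-9): star map gives 0.7250; window check -0.5 ≤ 0.7250 < 1.1 is true → IN Λ
[3] lift (0,0): star map gives 0.0000; window check -0.5 ≤ 0.0000 < 1.1 is true → IN Λ
[4] lift (1,12): star map gives -2.6333; window check -0.5 ≤ -2.6333 < 1.1 is false → out
[5] lift (2,6): star map gives 0.1833; window check -0.5 ≤ 0.1833 < 1.1 is true → IN Λ
[6] lift (4,9): star map gives 1.2750; window check -0.5 ≤ 1.2750 < 1.1 is false → out

1, 2, 3, 5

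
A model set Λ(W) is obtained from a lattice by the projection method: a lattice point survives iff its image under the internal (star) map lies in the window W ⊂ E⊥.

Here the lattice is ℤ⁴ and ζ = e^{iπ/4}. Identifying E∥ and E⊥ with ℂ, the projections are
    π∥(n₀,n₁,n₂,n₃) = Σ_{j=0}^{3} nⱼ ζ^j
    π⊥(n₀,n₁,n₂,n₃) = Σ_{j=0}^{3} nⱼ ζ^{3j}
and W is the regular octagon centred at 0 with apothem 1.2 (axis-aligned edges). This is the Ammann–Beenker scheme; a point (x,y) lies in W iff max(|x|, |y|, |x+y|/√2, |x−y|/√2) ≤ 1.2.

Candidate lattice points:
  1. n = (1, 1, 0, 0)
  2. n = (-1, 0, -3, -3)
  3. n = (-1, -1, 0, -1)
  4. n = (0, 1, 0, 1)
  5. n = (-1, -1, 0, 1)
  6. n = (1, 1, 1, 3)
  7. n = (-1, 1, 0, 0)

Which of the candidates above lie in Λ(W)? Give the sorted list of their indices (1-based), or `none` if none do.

1, 5

With ζ = e^{iπ/4} the internal vectors are ζ^0,ζ^3,ζ^6,ζ^9.
candidate 1: n = (1, 1, 0, 0) → π⊥ ≈ (+0.29289, +0.70711); max(|x|,|y|,|x±y|/√2) = 0.70711 ≤ 1.2 ⇒ ∈ W
candidate 2: n = (-1, 0, -3, -3) → π⊥ ≈ (-3.12132, +0.87868); max(|x|,|y|,|x±y|/√2) = 3.12132 > 1.2 ⇒ ∉ W
candidate 3: n = (-1, -1, 0, -1) → π⊥ ≈ (-1.00000, -1.41421); max(|x|,|y|,|x±y|/√2) = 1.70711 > 1.2 ⇒ ∉ W
candidate 4: n = (0, 1, 0, 1) → π⊥ ≈ (+0.00000, +1.41421); max(|x|,|y|,|x±y|/√2) = 1.41421 > 1.2 ⇒ ∉ W
candidate 5: n = (-1, -1, 0, 1) → π⊥ ≈ (+0.41421, +0.00000); max(|x|,|y|,|x±y|/√2) = 0.41421 ≤ 1.2 ⇒ ∈ W
candidate 6: n = (1, 1, 1, 3) → π⊥ ≈ (+2.41421, +1.82843); max(|x|,|y|,|x±y|/√2) = 3.00000 > 1.2 ⇒ ∉ W
candidate 7: n = (-1, 1, 0, 0) → π⊥ ≈ (-1.70711, +0.70711); max(|x|,|y|,|x±y|/√2) = 1.70711 > 1.2 ⇒ ∉ W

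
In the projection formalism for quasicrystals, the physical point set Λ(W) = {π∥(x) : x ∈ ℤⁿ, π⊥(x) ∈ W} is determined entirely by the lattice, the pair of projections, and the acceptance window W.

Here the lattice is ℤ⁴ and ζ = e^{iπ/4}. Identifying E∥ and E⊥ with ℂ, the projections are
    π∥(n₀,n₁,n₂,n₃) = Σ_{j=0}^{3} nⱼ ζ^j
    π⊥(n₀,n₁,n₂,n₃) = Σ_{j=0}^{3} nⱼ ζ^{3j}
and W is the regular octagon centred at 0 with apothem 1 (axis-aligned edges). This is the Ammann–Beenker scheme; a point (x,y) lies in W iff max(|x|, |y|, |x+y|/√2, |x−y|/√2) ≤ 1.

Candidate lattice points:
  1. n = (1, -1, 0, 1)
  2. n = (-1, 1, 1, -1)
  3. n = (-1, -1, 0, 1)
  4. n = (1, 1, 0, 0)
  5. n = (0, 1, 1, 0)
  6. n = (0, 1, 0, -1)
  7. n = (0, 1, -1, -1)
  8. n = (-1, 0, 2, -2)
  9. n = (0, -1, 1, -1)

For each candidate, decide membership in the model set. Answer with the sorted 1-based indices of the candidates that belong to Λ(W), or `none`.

Internal map: ζ^{3j} for j=0..3 gives (1,0), (−√2/2,√2/2), (0,−1), (√2/2,√2/2).
candidate 1: n = (1, -1, 0, 1) → π⊥ ≈ (+2.4142, +0.0000); max(|x|,|y|,|x±y|/√2) = 2.4142 > 1 ⇒ ∉ W
candidate 2: n = (-1, 1, 1, -1) → π⊥ ≈ (-2.4142, -1.0000); max(|x|,|y|,|x±y|/√2) = 2.4142 > 1 ⇒ ∉ W
candidate 3: n = (-1, -1, 0, 1) → π⊥ ≈ (+0.4142, +0.0000); max(|x|,|y|,|x±y|/√2) = 0.4142 ≤ 1 ⇒ ∈ W
candidate 4: n = (1, 1, 0, 0) → π⊥ ≈ (+0.2929, +0.7071); max(|x|,|y|,|x±y|/√2) = 0.7071 ≤ 1 ⇒ ∈ W
candidate 5: n = (0, 1, 1, 0) → π⊥ ≈ (-0.7071, -0.2929); max(|x|,|y|,|x±y|/√2) = 0.7071 ≤ 1 ⇒ ∈ W
candidate 6: n = (0, 1, 0, -1) → π⊥ ≈ (-1.4142, +0.0000); max(|x|,|y|,|x±y|/√2) = 1.4142 > 1 ⇒ ∉ W
candidate 7: n = (0, 1, -1, -1) → π⊥ ≈ (-1.4142, +1.0000); max(|x|,|y|,|x±y|/√2) = 1.7071 > 1 ⇒ ∉ W
candidate 8: n = (-1, 0, 2, -2) → π⊥ ≈ (-2.4142, -3.4142); max(|x|,|y|,|x±y|/√2) = 4.1213 > 1 ⇒ ∉ W
candidate 9: n = (0, -1, 1, -1) → π⊥ ≈ (+0.0000, -2.4142); max(|x|,|y|,|x±y|/√2) = 2.4142 > 1 ⇒ ∉ W

3, 4, 5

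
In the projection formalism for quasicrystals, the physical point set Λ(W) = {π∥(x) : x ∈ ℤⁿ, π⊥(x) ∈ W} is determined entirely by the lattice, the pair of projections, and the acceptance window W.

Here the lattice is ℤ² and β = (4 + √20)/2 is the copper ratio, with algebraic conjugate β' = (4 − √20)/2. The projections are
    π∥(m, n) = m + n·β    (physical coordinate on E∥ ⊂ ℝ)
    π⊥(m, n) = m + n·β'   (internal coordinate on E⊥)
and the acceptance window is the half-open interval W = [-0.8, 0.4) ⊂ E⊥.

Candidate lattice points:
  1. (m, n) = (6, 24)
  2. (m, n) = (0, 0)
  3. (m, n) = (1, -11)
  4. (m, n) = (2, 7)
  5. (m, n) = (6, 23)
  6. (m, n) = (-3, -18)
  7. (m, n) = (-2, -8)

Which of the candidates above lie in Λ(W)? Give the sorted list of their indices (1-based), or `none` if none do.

Compute β' = (4−√20)/2 = -0.2361, so π⊥(m,n) = m -0.2361·n.
candidate 1: (m,n)=(6,24) → π∥ = 6+24·β ≈ 107.6656, π⊥ = 6+24·β' ≈ 0.3344 ∈ [-0.8, 0.4) ⇒ IN Λ
candidate 2: (m,n)=(0,0) → π∥ = 0+0·β ≈ 0.0000, π⊥ = 0+0·β' ≈ 0.0000 ∈ [-0.8, 0.4) ⇒ IN Λ
candidate 3: (m,n)=(1,-11) → π∥ = 1-11·β ≈ -45.5967, π⊥ = 1-11·β' ≈ 3.5967 ∉ [-0.8, 0.4) ⇒ out
candidate 4: (m,n)=(2,7) → π∥ = 2+7·β ≈ 31.6525, π⊥ = 2+7·β' ≈ 0.3475 ∈ [-0.8, 0.4) ⇒ IN Λ
candidate 5: (m,n)=(6,23) → π∥ = 6+23·β ≈ 103.4296, π⊥ = 6+23·β' ≈ 0.5704 ∉ [-0.8, 0.4) ⇒ out
candidate 6: (m,n)=(-3,-18) → π∥ = -3-18·β ≈ -79.2492, π⊥ = -3-18·β' ≈ 1.2492 ∉ [-0.8, 0.4) ⇒ out
candidate 7: (m,n)=(-2,-8) → π∥ = -2-8·β ≈ -35.8885, π⊥ = -2-8·β' ≈ -0.1115 ∈ [-0.8, 0.4) ⇒ IN Λ

1, 2, 4, 7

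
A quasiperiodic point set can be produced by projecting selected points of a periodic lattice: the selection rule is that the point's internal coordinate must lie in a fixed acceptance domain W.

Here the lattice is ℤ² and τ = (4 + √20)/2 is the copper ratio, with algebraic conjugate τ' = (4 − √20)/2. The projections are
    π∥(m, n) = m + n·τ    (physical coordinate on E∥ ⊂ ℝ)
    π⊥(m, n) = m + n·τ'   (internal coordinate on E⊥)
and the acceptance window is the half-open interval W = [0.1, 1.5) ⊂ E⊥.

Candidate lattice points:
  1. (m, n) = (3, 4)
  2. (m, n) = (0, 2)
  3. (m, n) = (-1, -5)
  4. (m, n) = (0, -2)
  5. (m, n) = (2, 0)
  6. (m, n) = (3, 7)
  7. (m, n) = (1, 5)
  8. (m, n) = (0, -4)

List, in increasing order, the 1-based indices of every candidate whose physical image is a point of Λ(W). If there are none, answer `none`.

Compute τ' = (4−√20)/2 = -0.23607, so π⊥(m,n) = m -0.23607·n.
#1 (3,4): internal coord 3 + (4)·τ' = +2.05573; +2.05573 ∉ [0.1, 1.5) → out
#2 (0,2): internal coord 0 + (2)·τ' = -0.47214; -0.47214 ∉ [0.1, 1.5) → out
#3 (-1,-5): internal coord -1 + (-5)·τ' = +0.18034; +0.18034 ∈ [0.1, 1.5) → IN Λ
#4 (0,-2): internal coord 0 + (-2)·τ' = +0.47214; +0.47214 ∈ [0.1, 1.5) → IN Λ
#5 (2,0): internal coord 2 + (0)·τ' = +2.00000; +2.00000 ∉ [0.1, 1.5) → out
#6 (3,7): internal coord 3 + (7)·τ' = +1.34752; +1.34752 ∈ [0.1, 1.5) → IN Λ
#7 (1,5): internal coord 1 + (5)·τ' = -0.18034; -0.18034 ∉ [0.1, 1.5) → out
#8 (0,-4): internal coord 0 + (-4)·τ' = +0.94427; +0.94427 ∈ [0.1, 1.5) → IN Λ

3, 4, 6, 8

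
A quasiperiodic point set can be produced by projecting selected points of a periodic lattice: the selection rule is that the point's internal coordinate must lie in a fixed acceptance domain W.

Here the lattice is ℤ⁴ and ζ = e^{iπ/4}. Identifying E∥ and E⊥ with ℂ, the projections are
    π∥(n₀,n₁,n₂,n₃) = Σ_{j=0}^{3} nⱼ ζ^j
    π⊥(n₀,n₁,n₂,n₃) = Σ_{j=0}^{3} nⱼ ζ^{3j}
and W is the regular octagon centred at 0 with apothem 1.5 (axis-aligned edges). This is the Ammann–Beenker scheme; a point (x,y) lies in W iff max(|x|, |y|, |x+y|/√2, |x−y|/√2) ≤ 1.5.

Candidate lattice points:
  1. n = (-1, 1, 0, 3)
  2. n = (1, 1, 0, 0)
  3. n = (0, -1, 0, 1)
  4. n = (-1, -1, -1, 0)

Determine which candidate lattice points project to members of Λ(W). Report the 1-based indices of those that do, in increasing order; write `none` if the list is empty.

Internal map: ζ^{3j} for j=0..3 gives (1,0), (−√2/2,√2/2), (0,−1), (√2/2,√2/2).
#1 (-1, 1, 0, 3): internal (0.41421, 2.82843); octagon support 2.82843 vs apothem 1.5 → ∉ W
#2 (1, 1, 0, 0): internal (0.29289, 0.70711); octagon support 0.70711 vs apothem 1.5 → ∈ W
#3 (0, -1, 0, 1): internal (1.41421, 0.00000); octagon support 1.41421 vs apothem 1.5 → ∈ W
#4 (-1, -1, -1, 0): internal (-0.29289, 0.29289); octagon support 0.41421 vs apothem 1.5 → ∈ W

2, 3, 4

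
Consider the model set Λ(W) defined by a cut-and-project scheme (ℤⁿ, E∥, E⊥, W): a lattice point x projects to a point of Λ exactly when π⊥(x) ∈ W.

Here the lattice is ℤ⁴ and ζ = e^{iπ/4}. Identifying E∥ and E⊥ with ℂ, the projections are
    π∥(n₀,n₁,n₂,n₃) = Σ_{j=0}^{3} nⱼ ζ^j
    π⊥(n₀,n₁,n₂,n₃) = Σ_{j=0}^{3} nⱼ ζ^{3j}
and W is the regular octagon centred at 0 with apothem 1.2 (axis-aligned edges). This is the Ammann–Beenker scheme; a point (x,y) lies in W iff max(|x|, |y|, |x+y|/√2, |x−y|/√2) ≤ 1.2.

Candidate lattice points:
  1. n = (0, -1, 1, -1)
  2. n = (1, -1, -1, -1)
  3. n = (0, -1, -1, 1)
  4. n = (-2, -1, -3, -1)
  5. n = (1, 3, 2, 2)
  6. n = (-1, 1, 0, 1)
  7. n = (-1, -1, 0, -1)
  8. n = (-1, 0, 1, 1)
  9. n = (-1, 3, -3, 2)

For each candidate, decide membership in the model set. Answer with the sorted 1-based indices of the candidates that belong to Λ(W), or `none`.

2, 8

With ζ = e^{iπ/4} the internal vectors are ζ^0,ζ^3,ζ^6,ζ^9.
candidate 1: n = (0, -1, 1, -1) → π⊥ ≈ (+0.0000, -2.4142); max(|x|,|y|,|x±y|/√2) = 2.4142 > 1.2 ⇒ ∉ W
candidate 2: n = (1, -1, -1, -1) → π⊥ ≈ (+1.0000, -0.4142); max(|x|,|y|,|x±y|/√2) = 1.0000 ≤ 1.2 ⇒ ∈ W
candidate 3: n = (0, -1, -1, 1) → π⊥ ≈ (+1.4142, +1.0000); max(|x|,|y|,|x±y|/√2) = 1.7071 > 1.2 ⇒ ∉ W
candidate 4: n = (-2, -1, -3, -1) → π⊥ ≈ (-2.0000, +1.5858); max(|x|,|y|,|x±y|/√2) = 2.5355 > 1.2 ⇒ ∉ W
candidate 5: n = (1, 3, 2, 2) → π⊥ ≈ (+0.2929, +1.5355); max(|x|,|y|,|x±y|/√2) = 1.5355 > 1.2 ⇒ ∉ W
candidate 6: n = (-1, 1, 0, 1) → π⊥ ≈ (-1.0000, +1.4142); max(|x|,|y|,|x±y|/√2) = 1.7071 > 1.2 ⇒ ∉ W
candidate 7: n = (-1, -1, 0, -1) → π⊥ ≈ (-1.0000, -1.4142); max(|x|,|y|,|x±y|/√2) = 1.7071 > 1.2 ⇒ ∉ W
candidate 8: n = (-1, 0, 1, 1) → π⊥ ≈ (-0.2929, -0.2929); max(|x|,|y|,|x±y|/√2) = 0.4142 ≤ 1.2 ⇒ ∈ W
candidate 9: n = (-1, 3, -3, 2) → π⊥ ≈ (-1.7071, +6.5355); max(|x|,|y|,|x±y|/√2) = 6.5355 > 1.2 ⇒ ∉ W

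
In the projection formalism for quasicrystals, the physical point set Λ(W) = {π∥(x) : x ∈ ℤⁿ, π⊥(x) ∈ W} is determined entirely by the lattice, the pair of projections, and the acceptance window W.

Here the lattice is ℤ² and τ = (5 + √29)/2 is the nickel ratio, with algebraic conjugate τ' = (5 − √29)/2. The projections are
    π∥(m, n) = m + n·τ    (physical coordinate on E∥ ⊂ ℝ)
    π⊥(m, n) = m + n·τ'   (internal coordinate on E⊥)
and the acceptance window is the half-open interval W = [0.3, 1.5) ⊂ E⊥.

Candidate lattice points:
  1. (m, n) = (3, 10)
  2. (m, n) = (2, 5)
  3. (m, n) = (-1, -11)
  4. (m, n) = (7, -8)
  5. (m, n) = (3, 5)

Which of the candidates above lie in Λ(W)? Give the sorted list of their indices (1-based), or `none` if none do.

1, 2, 3

Compute τ' = (5−√29)/2 = -0.19258, so π⊥(m,n) = m -0.19258·n.
#1 (3,10): internal coord 3 + (10)·τ' = +1.07418; +1.07418 ∈ [0.3, 1.5) → IN Λ
#2 (2,5): internal coord 2 + (5)·τ' = +1.03709; +1.03709 ∈ [0.3, 1.5) → IN Λ
#3 (-1,-11): internal coord -1 + (-11)·τ' = +1.11841; +1.11841 ∈ [0.3, 1.5) → IN Λ
#4 (7,-8): internal coord 7 + (-8)·τ' = +8.54066; +8.54066 ∉ [0.3, 1.5) → out
#5 (3,5): internal coord 3 + (5)·τ' = +2.03709; +2.03709 ∉ [0.3, 1.5) → out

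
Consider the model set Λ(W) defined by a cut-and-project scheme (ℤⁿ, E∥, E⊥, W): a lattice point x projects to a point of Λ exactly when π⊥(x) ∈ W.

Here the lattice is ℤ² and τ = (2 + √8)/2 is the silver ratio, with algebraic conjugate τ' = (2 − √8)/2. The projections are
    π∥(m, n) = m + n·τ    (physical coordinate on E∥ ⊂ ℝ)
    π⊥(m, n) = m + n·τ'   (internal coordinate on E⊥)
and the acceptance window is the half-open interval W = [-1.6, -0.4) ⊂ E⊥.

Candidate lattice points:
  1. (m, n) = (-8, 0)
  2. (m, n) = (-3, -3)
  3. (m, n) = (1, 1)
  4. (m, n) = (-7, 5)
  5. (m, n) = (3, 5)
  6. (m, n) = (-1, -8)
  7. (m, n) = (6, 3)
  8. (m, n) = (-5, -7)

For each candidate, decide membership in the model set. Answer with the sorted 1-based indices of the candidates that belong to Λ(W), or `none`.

none

τ' = (2−√8)/2 ≈ -0.414214.
#1 (-8,0): internal coord -8 + (0)·τ' = -8.000000; -8.000000 ∉ [-1.6, -0.4) → out
#2 (-3,-3): internal coord -3 + (-3)·τ' = -1.757359; -1.757359 ∉ [-1.6, -0.4) → out
#3 (1,1): internal coord 1 + (1)·τ' = +0.585786; +0.585786 ∉ [-1.6, -0.4) → out
#4 (-7,5): internal coord -7 + (5)·τ' = -9.071068; -9.071068 ∉ [-1.6, -0.4) → out
#5 (3,5): internal coord 3 + (5)·τ' = +0.928932; +0.928932 ∉ [-1.6, -0.4) → out
#6 (-1,-8): internal coord -1 + (-8)·τ' = +2.313708; +2.313708 ∉ [-1.6, -0.4) → out
#7 (6,3): internal coord 6 + (3)·τ' = +4.757359; +4.757359 ∉ [-1.6, -0.4) → out
#8 (-5,-7): internal coord -5 + (-7)·τ' = -2.100505; -2.100505 ∉ [-1.6, -0.4) → out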